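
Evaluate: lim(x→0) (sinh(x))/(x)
This is a 0/0 indeterminate form.

Apply L'Hôpital's rule: differentiate numerator and denominator separately.
  f(x) = sinh(x)   ⇒   f'(x) = cosh(x)
  g(x) = x   ⇒   g'(x) = 1
  lim(x→0) f'(x)/g'(x) = lim(x→0) (cosh(x))/(1)
  = 1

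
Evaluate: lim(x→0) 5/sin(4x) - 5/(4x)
This is an ∞-∞ indeterminate form.

Combine fractions or rationalize to convert ∞-∞ to 0/0 form:
  lim(x→0) 5/sin(4x) - 5/(4x) = 0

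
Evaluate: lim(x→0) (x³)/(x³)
This is a 0/0 indeterminate form.

Apply L'Hôpital's rule: differentiate numerator and denominator separately.
  f(x) = x^3   ⇒   f'(x) = 3·x^2
  g(x) = x^3   ⇒   g'(x) = 3·x^2
  lim(x→0) f'(x)/g'(x) = lim(x→0) (3·x^2)/(3·x^2)
  = 1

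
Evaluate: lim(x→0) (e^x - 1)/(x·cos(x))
This is a 0/0 indeterminate form.

Apply L'Hôpital's rule: differentiate numerator and denominator separately.
  f(x) = e^(x) - 1   ⇒   f'(x) = e^(x)
  g(x) = x·cos(x)   ⇒   g'(x) = -x·sin(x) + cos(x)
  lim(x→0) f'(x)/g'(x) = lim(x→0) (e^(x))/(-x·sin(x) + cos(x))
  = 1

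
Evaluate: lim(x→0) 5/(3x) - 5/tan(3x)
This is an ∞-∞ indeterminate form.

Combine fractions or rationalize to convert ∞-∞ to 0/0 form:
  lim(x→0) 5/(3x) - 5/tan(3x) = 0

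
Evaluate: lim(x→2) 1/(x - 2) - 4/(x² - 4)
This is an ∞-∞ indeterminate form.

Combine fractions or rationalize to convert ∞-∞ to 0/0 form:
  lim(x→2) 1/(x - 2) - 4/(x² - 4) = 1/4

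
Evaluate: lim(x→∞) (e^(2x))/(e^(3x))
This is an ∞/∞ indeterminate form.

Apply L'Hôpital's rule: differentiate numerator and denominator separately.
  f(x) = e^(2·x)   ⇒   f'(x) = 2·e^(2·x)
  g(x) = e^(3·x)   ⇒   g'(x) = 3·e^(3·x)
  lim(x→∞) f'(x)/g'(x) = lim(x→∞) (2·e^(2·x))/(3·e^(3·x))
  = 0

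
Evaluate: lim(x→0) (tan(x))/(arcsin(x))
This is a 0/0 indeterminate form.

Apply L'Hôpital's rule: differentiate numerator and denominator separately.
  f(x) = tan(x)   ⇒   f'(x) = tan(x)^2 + 1
  g(x) = asin(x)   ⇒   g'(x) = 1/sqrt(1 - x^2)
  lim(x→0) f'(x)/g'(x) = lim(x→0) (tan(x)^2 + 1)/(1/sqrt(1 - x^2))
  = 1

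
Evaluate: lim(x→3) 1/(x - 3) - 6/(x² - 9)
This is an ∞-∞ indeterminate form.

Combine fractions or rationalize to convert ∞-∞ to 0/0 form:
  lim(x→3) 1/(x - 3) - 6/(x² - 9) = 1/6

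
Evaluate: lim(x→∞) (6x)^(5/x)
This is an exponential indeterminate form.

For exponential indeterminate forms, take the natural log:
  Let L = lim(x→∞) (6x)^(5/x)
  Then ln(L) = lim(x→∞) [exponent × ln(base)]
  Evaluate using L'Hôpital or standard limits, then exponentiate.
  L = 1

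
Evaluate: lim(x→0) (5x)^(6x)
This is an exponential indeterminate form.

For exponential indeterminate forms, take the natural log:
  Let L = lim(x→0) (5x)^(6x)
  Then ln(L) = lim(x→0) [exponent × ln(base)]
  Evaluate using L'Hôpital or standard limits, then exponentiate.
  L = 1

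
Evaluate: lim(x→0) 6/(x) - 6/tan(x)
This is an ∞-∞ indeterminate form.

Combine fractions or rationalize to convert ∞-∞ to 0/0 form:
  lim(x→0) 6/(x) - 6/tan(x) = 0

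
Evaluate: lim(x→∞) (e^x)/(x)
This is an ∞/∞ indeterminate form.

Apply L'Hôpital's rule: differentiate numerator and denominator separately.
  f(x) = e^(x)   ⇒   f'(x) = e^(x)
  g(x) = x   ⇒   g'(x) = 1
  lim(x→∞) f'(x)/g'(x) = lim(x→∞) (e^(x))/(1)
  = ∞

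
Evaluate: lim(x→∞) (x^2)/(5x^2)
This is an ∞/∞ indeterminate form.

Apply L'Hôpital's rule: differentiate numerator and denominator separately.
  f(x) = x^2   ⇒   f'(x) = 2·x
  g(x) = 5·x^2   ⇒   g'(x) = 10·x
  lim(x→∞) f'(x)/g'(x) = lim(x→∞) (2·x)/(10·x)
  = 1/5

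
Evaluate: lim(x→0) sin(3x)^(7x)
This is an exponential indeterminate form.

For exponential indeterminate forms, take the natural log:
  Let L = lim(x→0) sin(3x)^(7x)
  Then ln(L) = lim(x→0) [exponent × ln(base)]
  Evaluate using L'Hôpital or standard limits, then exponentiate.
  L = 1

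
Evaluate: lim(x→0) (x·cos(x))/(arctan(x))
This is a 0/0 indeterminate form.

Apply L'Hôpital's rule: differentiate numerator and denominator separately.
  f(x) = x·cos(x)   ⇒   f'(x) = -x·sin(x) + cos(x)
  g(x) = atan(x)   ⇒   g'(x) = 1/(x^2 + 1)
  lim(x→0) f'(x)/g'(x) = lim(x→0) (-x·sin(x) + cos(x))/(1/(x^2 + 1))
  = 1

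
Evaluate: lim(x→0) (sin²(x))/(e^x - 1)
This is a 0/0 indeterminate form.

Apply L'Hôpital's rule: differentiate numerator and denominator separately.
  f(x) = sin(x)^2   ⇒   f'(x) = 2·sin(x)·cos(x)
  g(x) = e^(x) - 1   ⇒   g'(x) = e^(x)
  lim(x→0) f'(x)/g'(x) = lim(x→0) (2·sin(x)·cos(x))/(e^(x))
  = 0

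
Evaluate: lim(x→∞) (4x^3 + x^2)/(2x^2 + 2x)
This is an ∞/∞ indeterminate form.

Apply L'Hôpital's rule: differentiate numerator and denominator separately.
  f(x) = 4·x^3 + x^2   ⇒   f'(x) = 12·x^2 + 2·x
  g(x) = 2·x^2 + 2·x   ⇒   g'(x) = 4·x + 2
  lim(x→∞) f'(x)/g'(x) = lim(x→∞) (12·x^2 + 2·x)/(4·x + 2)
  = ∞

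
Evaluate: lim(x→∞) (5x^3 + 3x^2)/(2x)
This is an ∞/∞ indeterminate form.

Apply L'Hôpital's rule: differentiate numerator and denominator separately.
  f(x) = 5·x^3 + 3·x^2   ⇒   f'(x) = 15·x^2 + 6·x
  g(x) = 2·x   ⇒   g'(x) = 2
  lim(x→∞) f'(x)/g'(x) = lim(x→∞) (15·x^2 + 6·x)/(2)
  = ∞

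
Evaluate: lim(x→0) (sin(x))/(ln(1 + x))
This is a 0/0 indeterminate form.

Apply L'Hôpital's rule: differentiate numerator and denominator separately.
  f(x) = sin(x)   ⇒   f'(x) = cos(x)
  g(x) = ln(x + 1)   ⇒   g'(x) = 1/(x + 1)
  lim(x→0) f'(x)/g'(x) = lim(x→0) (cos(x))/(1/(x + 1))
  = 1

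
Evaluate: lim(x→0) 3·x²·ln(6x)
This is a 0·∞ indeterminate form.

Rewrite 0·∞ as a quotient (0/0 or ∞/∞ form), then apply L'Hôpital's rule:
  lim(x→0) 3·x²·ln(6x) = 0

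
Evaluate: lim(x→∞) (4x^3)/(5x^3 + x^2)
This is an ∞/∞ indeterminate form.

Apply L'Hôpital's rule: differentiate numerator and denominator separately.
  f(x) = 4·x^3   ⇒   f'(x) = 12·x^2
  g(x) = 5·x^3 + x^2   ⇒   g'(x) = 15·x^2 + 2·x
  lim(x→∞) f'(x)/g'(x) = lim(x→∞) (12·x^2)/(15·x^2 + 2·x)
  = 4/5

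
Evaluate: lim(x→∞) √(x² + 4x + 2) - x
This is an ∞-∞ indeterminate form.

Combine fractions or rationalize to convert ∞-∞ to 0/0 form:
  lim(x→∞) √(x² + 4x + 2) - x = 2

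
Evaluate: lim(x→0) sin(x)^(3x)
This is an exponential indeterminate form.

For exponential indeterminate forms, take the natural log:
  Let L = lim(x→0) sin(x)^(3x)
  Then ln(L) = lim(x→0) [exponent × ln(base)]
  Evaluate using L'Hôpital or standard limits, then exponentiate.
  L = 1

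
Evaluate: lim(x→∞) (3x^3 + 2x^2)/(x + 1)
This is an ∞/∞ indeterminate form.

Apply L'Hôpital's rule: differentiate numerator and denominator separately.
  f(x) = 3·x^3 + 2·x^2   ⇒   f'(x) = 9·x^2 + 4·x
  g(x) = x + 1   ⇒   g'(x) = 1
  lim(x→∞) f'(x)/g'(x) = lim(x→∞) (9·x^2 + 4·x)/(1)
  = ∞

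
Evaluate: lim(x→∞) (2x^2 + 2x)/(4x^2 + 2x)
This is an ∞/∞ indeterminate form.

Apply L'Hôpital's rule: differentiate numerator and denominator separately.
  f(x) = 2·x^2 + 2·x   ⇒   f'(x) = 4·x + 2
  g(x) = 4·x^2 + 2·x   ⇒   g'(x) = 8·x + 2
  lim(x→∞) f'(x)/g'(x) = lim(x→∞) (4·x + 2)/(8·x + 2)
  = 1/2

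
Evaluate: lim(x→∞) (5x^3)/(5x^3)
This is an ∞/∞ indeterminate form.

Apply L'Hôpital's rule: differentiate numerator and denominator separately.
  f(x) = 5·x^3   ⇒   f'(x) = 15·x^2
  g(x) = 5·x^3   ⇒   g'(x) = 15·x^2
  lim(x→∞) f'(x)/g'(x) = lim(x→∞) (15·x^2)/(15·x^2)
  = 1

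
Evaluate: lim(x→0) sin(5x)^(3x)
This is an exponential indeterminate form.

For exponential indeterminate forms, take the natural log:
  Let L = lim(x→0) sin(5x)^(3x)
  Then ln(L) = lim(x→0) [exponent × ln(base)]
  Evaluate using L'Hôpital or standard limits, then exponentiate.
  L = 1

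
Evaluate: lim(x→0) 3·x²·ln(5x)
This is a 0·∞ indeterminate form.

Rewrite 0·∞ as a quotient (0/0 or ∞/∞ form), then apply L'Hôpital's rule:
  lim(x→0) 3·x²·ln(5x) = 0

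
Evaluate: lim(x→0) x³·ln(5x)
This is a 0·∞ indeterminate form.

Rewrite 0·∞ as a quotient (0/0 or ∞/∞ form), then apply L'Hôpital's rule:
  lim(x→0) x³·ln(5x) = 0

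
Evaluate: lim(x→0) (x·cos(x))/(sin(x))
This is a 0/0 indeterminate form.

Apply L'Hôpital's rule: differentiate numerator and denominator separately.
  f(x) = x·cos(x)   ⇒   f'(x) = -x·sin(x) + cos(x)
  g(x) = sin(x)   ⇒   g'(x) = cos(x)
  lim(x→0) f'(x)/g'(x) = lim(x→0) (-x·sin(x) + cos(x))/(cos(x))
  = 1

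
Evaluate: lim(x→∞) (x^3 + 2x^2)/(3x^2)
This is an ∞/∞ indeterminate form.

Apply L'Hôpital's rule: differentiate numerator and denominator separately.
  f(x) = x^3 + 2·x^2   ⇒   f'(x) = 3·x^2 + 4·x
  g(x) = 3·x^2   ⇒   g'(x) = 6·x
  lim(x→∞) f'(x)/g'(x) = lim(x→∞) (3·x^2 + 4·x)/(6·x)
  = ∞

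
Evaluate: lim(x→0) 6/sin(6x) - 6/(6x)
This is an ∞-∞ indeterminate form.

Combine fractions or rationalize to convert ∞-∞ to 0/0 form:
  lim(x→0) 6/sin(6x) - 6/(6x) = 0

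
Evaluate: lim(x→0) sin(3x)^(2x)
This is an exponential indeterminate form.

For exponential indeterminate forms, take the natural log:
  Let L = lim(x→0) sin(3x)^(2x)
  Then ln(L) = lim(x→0) [exponent × ln(base)]
  Evaluate using L'Hôpital or standard limits, then exponentiate.
  L = 1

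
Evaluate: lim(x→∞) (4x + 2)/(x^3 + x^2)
This is an ∞/∞ indeterminate form.

Apply L'Hôpital's rule: differentiate numerator and denominator separately.
  f(x) = 4·x + 2   ⇒   f'(x) = 4
  g(x) = x^3 + x^2   ⇒   g'(x) = 3·x^2 + 2·x
  lim(x→∞) f'(x)/g'(x) = lim(x→∞) (4)/(3·x^2 + 2·x)
  = 0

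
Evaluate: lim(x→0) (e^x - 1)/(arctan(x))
This is a 0/0 indeterminate form.

Apply L'Hôpital's rule: differentiate numerator and denominator separately.
  f(x) = e^(x) - 1   ⇒   f'(x) = e^(x)
  g(x) = atan(x)   ⇒   g'(x) = 1/(x^2 + 1)
  lim(x→0) f'(x)/g'(x) = lim(x→0) (e^(x))/(1/(x^2 + 1))
  = 1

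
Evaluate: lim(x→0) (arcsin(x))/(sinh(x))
This is a 0/0 indeterminate form.

Apply L'Hôpital's rule: differentiate numerator and denominator separately.
  f(x) = asin(x)   ⇒   f'(x) = 1/sqrt(1 - x^2)
  g(x) = sinh(x)   ⇒   g'(x) = cosh(x)
  lim(x→0) f'(x)/g'(x) = lim(x→0) (1/sqrt(1 - x^2))/(cosh(x))
  = 1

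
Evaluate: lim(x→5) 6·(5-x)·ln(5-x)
This is a 0·∞ indeterminate form.

Rewrite 0·∞ as a quotient (0/0 or ∞/∞ form), then apply L'Hôpital's rule:
  lim(x→5) 6·(5-x)·ln(5-x) = 0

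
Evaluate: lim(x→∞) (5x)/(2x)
This is an ∞/∞ indeterminate form.

Apply L'Hôpital's rule: differentiate numerator and denominator separately.
  f(x) = 5·x   ⇒   f'(x) = 5
  g(x) = 2·x   ⇒   g'(x) = 2
  lim(x→∞) f'(x)/g'(x) = lim(x→∞) (5)/(2)
  = 5/2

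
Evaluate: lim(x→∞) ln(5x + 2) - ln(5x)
This is an ∞-∞ indeterminate form.

Combine fractions or rationalize to convert ∞-∞ to 0/0 form:
  lim(x→∞) ln(5x + 2) - ln(5x) = 0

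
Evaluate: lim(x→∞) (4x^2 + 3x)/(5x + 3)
This is an ∞/∞ indeterminate form.

Apply L'Hôpital's rule: differentiate numerator and denominator separately.
  f(x) = 4·x^2 + 3·x   ⇒   f'(x) = 8·x + 3
  g(x) = 5·x + 3   ⇒   g'(x) = 5
  lim(x→∞) f'(x)/g'(x) = lim(x→∞) (8·x + 3)/(5)
  = ∞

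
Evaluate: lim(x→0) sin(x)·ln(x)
This is a 0·∞ indeterminate form.

Rewrite 0·∞ as a quotient (0/0 or ∞/∞ form), then apply L'Hôpital's rule:
  lim(x→0) sin(x)·ln(x) = 0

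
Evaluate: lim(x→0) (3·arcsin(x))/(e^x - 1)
This is a 0/0 indeterminate form.

Apply L'Hôpital's rule: differentiate numerator and denominator separately.
  f(x) = 3·asin(x)   ⇒   f'(x) = 3/sqrt(1 - x^2)
  g(x) = e^(x) - 1   ⇒   g'(x) = e^(x)
  lim(x→0) f'(x)/g'(x) = lim(x→0) (3/sqrt(1 - x^2))/(e^(x))
  = 3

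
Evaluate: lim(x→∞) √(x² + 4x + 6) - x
This is an ∞-∞ indeterminate form.

Combine fractions or rationalize to convert ∞-∞ to 0/0 form:
  lim(x→∞) √(x² + 4x + 6) - x = 2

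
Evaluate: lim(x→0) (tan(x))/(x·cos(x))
This is a 0/0 indeterminate form.

Apply L'Hôpital's rule: differentiate numerator and denominator separately.
  f(x) = tan(x)   ⇒   f'(x) = tan(x)^2 + 1
  g(x) = x·cos(x)   ⇒   g'(x) = -x·sin(x) + cos(x)
  lim(x→0) f'(x)/g'(x) = lim(x→0) (tan(x)^2 + 1)/(-x·sin(x) + cos(x))
  = 1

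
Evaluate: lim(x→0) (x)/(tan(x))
This is a 0/0 indeterminate form.

Apply L'Hôpital's rule: differentiate numerator and denominator separately.
  f(x) = x   ⇒   f'(x) = 1
  g(x) = tan(x)   ⇒   g'(x) = tan(x)^2 + 1
  lim(x→0) f'(x)/g'(x) = lim(x→0) (1)/(tan(x)^2 + 1)
  = 1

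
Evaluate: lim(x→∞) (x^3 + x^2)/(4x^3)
This is an ∞/∞ indeterminate form.

Apply L'Hôpital's rule: differentiate numerator and denominator separately.
  f(x) = x^3 + x^2   ⇒   f'(x) = 3·x^2 + 2·x
  g(x) = 4·x^3   ⇒   g'(x) = 12·x^2
  lim(x→∞) f'(x)/g'(x) = lim(x→∞) (3·x^2 + 2·x)/(12·x^2)
  = 1/4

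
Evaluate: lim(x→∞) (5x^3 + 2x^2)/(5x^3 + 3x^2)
This is an ∞/∞ indeterminate form.

Apply L'Hôpital's rule: differentiate numerator and denominator separately.
  f(x) = 5·x^3 + 2·x^2   ⇒   f'(x) = 15·x^2 + 4·x
  g(x) = 5·x^3 + 3·x^2   ⇒   g'(x) = 15·x^2 + 6·x
  lim(x→∞) f'(x)/g'(x) = lim(x→∞) (15·x^2 + 4·x)/(15·x^2 + 6·x)
  = 1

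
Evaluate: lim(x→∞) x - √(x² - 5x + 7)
This is an ∞-∞ indeterminate form.

Combine fractions or rationalize to convert ∞-∞ to 0/0 form:
  lim(x→∞) x - √(x² - 5x + 7) = 5/2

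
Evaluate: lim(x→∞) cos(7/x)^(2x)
This is an exponential indeterminate form.

For exponential indeterminate forms, take the natural log:
  Let L = lim(x→∞) cos(7/x)^(2x)
  Then ln(L) = lim(x→∞) [exponent × ln(base)]
  Evaluate using L'Hôpital or standard limits, then exponentiate.
  L = 1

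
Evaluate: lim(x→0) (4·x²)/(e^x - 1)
This is a 0/0 indeterminate form.

Apply L'Hôpital's rule: differentiate numerator and denominator separately.
  f(x) = 4·x^2   ⇒   f'(x) = 8·x
  g(x) = e^(x) - 1   ⇒   g'(x) = e^(x)
  lim(x→0) f'(x)/g'(x) = lim(x→0) (8·x)/(e^(x))
  = 0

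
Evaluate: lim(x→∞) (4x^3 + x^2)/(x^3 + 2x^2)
This is an ∞/∞ indeterminate form.

Apply L'Hôpital's rule: differentiate numerator and denominator separately.
  f(x) = 4·x^3 + x^2   ⇒   f'(x) = 12·x^2 + 2·x
  g(x) = x^3 + 2·x^2   ⇒   g'(x) = 3·x^2 + 4·x
  lim(x→∞) f'(x)/g'(x) = lim(x→∞) (12·x^2 + 2·x)/(3·x^2 + 4·x)
  = 4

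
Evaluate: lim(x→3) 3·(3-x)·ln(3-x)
This is a 0·∞ indeterminate form.

Rewrite 0·∞ as a quotient (0/0 or ∞/∞ form), then apply L'Hôpital's rule:
  lim(x→3) 3·(3-x)·ln(3-x) = 0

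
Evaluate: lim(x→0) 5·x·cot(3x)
This is a 0·∞ indeterminate form.

Rewrite 0·∞ as a quotient (0/0 or ∞/∞ form), then apply L'Hôpital's rule:
  lim(x→0) 5·x·cot(3x) = 5/3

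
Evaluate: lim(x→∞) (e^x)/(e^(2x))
This is an ∞/∞ indeterminate form.

Apply L'Hôpital's rule: differentiate numerator and denominator separately.
  f(x) = e^(x)   ⇒   f'(x) = e^(x)
  g(x) = e^(2·x)   ⇒   g'(x) = 2·e^(2·x)
  lim(x→∞) f'(x)/g'(x) = lim(x→∞) (e^(x))/(2·e^(2·x))
  = 0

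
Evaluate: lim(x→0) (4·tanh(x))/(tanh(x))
This is a 0/0 indeterminate form.

Apply L'Hôpital's rule: differentiate numerator and denominator separately.
  f(x) = 4·tanh(x)   ⇒   f'(x) = 4 - 4·tanh(x)^2
  g(x) = tanh(x)   ⇒   g'(x) = 1 - tanh(x)^2
  lim(x→0) f'(x)/g'(x) = lim(x→0) (4 - 4·tanh(x)^2)/(1 - tanh(x)^2)
  = 4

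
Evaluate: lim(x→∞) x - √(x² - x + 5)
This is an ∞-∞ indeterminate form.

Combine fractions or rationalize to convert ∞-∞ to 0/0 form:
  lim(x→∞) x - √(x² - x + 5) = 1/2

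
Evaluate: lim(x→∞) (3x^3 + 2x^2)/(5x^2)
This is an ∞/∞ indeterminate form.

Apply L'Hôpital's rule: differentiate numerator and denominator separately.
  f(x) = 3·x^3 + 2·x^2   ⇒   f'(x) = 9·x^2 + 4·x
  g(x) = 5·x^2   ⇒   g'(x) = 10·x
  lim(x→∞) f'(x)/g'(x) = lim(x→∞) (9·x^2 + 4·x)/(10·x)
  = ∞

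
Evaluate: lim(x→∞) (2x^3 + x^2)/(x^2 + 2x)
This is an ∞/∞ indeterminate form.

Apply L'Hôpital's rule: differentiate numerator and denominator separately.
  f(x) = 2·x^3 + x^2   ⇒   f'(x) = 6·x^2 + 2·x
  g(x) = x^2 + 2·x   ⇒   g'(x) = 2·x + 2
  lim(x→∞) f'(x)/g'(x) = lim(x→∞) (6·x^2 + 2·x)/(2·x + 2)
  = ∞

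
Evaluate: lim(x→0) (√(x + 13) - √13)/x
This is a standard limit.

Factor or rationalize the expression:
  lim(x→0) (√(x + 13) - √13)/x = sqrt(13)/26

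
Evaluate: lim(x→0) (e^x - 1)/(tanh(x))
This is a 0/0 indeterminate form.

Apply L'Hôpital's rule: differentiate numerator and denominator separately.
  f(x) = e^(x) - 1   ⇒   f'(x) = e^(x)
  g(x) = tanh(x)   ⇒   g'(x) = 1 - tanh(x)^2
  lim(x→0) f'(x)/g'(x) = lim(x→0) (e^(x))/(1 - tanh(x)^2)
  = 1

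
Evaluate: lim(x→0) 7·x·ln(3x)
This is a 0·∞ indeterminate form.

Rewrite 0·∞ as a quotient (0/0 or ∞/∞ form), then apply L'Hôpital's rule:
  lim(x→0) 7·x·ln(3x) = 0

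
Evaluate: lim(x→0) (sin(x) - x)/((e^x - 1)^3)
This is a 0/0 indeterminate form.

Apply L'Hôpital's rule: differentiate numerator and denominator separately.
  f(x) = -x + sin(x)   ⇒   f'(x) = cos(x) - 1
  g(x) = (e^(x) - 1)^3   ⇒   g'(x) = 3·(e^(x) - 1)^2·e^(x)
  lim(x→0) f'(x)/g'(x) = lim(x→0) (cos(x) - 1)/(3·(e^(x) - 1)^2·e^(x))
  = -1/6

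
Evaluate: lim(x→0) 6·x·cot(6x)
This is a 0·∞ indeterminate form.

Rewrite 0·∞ as a quotient (0/0 or ∞/∞ form), then apply L'Hôpital's rule:
  lim(x→0) 6·x·cot(6x) = 1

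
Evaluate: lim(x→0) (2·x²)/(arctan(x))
This is a 0/0 indeterminate form.

Apply L'Hôpital's rule: differentiate numerator and denominator separately.
  f(x) = 2·x^2   ⇒   f'(x) = 4·x
  g(x) = atan(x)   ⇒   g'(x) = 1/(x^2 + 1)
  lim(x→0) f'(x)/g'(x) = lim(x→0) (4·x)/(1/(x^2 + 1))
  = 0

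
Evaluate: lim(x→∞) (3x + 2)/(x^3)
This is an ∞/∞ indeterminate form.

Apply L'Hôpital's rule: differentiate numerator and denominator separately.
  f(x) = 3·x + 2   ⇒   f'(x) = 3
  g(x) = x^3   ⇒   g'(x) = 3·x^2
  lim(x→∞) f'(x)/g'(x) = lim(x→∞) (3)/(3·x^2)
  = 0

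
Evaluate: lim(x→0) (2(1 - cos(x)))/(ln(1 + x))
This is a 0/0 indeterminate form.

Apply L'Hôpital's rule: differentiate numerator and denominator separately.
  f(x) = 2 - 2·cos(x)   ⇒   f'(x) = 2·sin(x)
  g(x) = ln(x + 1)   ⇒   g'(x) = 1/(x + 1)
  lim(x→0) f'(x)/g'(x) = lim(x→0) (2·sin(x))/(1/(x + 1))
  = 0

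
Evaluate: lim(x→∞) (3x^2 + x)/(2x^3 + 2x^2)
This is an ∞/∞ indeterminate form.

Apply L'Hôpital's rule: differentiate numerator and denominator separately.
  f(x) = 3·x^2 + x   ⇒   f'(x) = 6·x + 1
  g(x) = 2·x^3 + 2·x^2   ⇒   g'(x) = 6·x^2 + 4·x
  lim(x→∞) f'(x)/g'(x) = lim(x→∞) (6·x + 1)/(6·x^2 + 4·x)
  = 0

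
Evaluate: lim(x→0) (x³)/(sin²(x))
This is a 0/0 indeterminate form.

Apply L'Hôpital's rule: differentiate numerator and denominator separately.
  f(x) = x^3   ⇒   f'(x) = 3·x^2
  g(x) = sin(x)^2   ⇒   g'(x) = 2·sin(x)·cos(x)
  lim(x→0) f'(x)/g'(x) = lim(x→0) (3·x^2)/(2·sin(x)·cos(x))
  = 0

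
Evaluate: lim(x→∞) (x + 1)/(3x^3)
This is an ∞/∞ indeterminate form.

Apply L'Hôpital's rule: differentiate numerator and denominator separately.
  f(x) = x + 1   ⇒   f'(x) = 1
  g(x) = 3·x^3   ⇒   g'(x) = 9·x^2
  lim(x→∞) f'(x)/g'(x) = lim(x→∞) (1)/(9·x^2)
  = 0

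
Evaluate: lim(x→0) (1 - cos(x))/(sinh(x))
This is a 0/0 indeterminate form.

Apply L'Hôpital's rule: differentiate numerator and denominator separately.
  f(x) = 1 - cos(x)   ⇒   f'(x) = sin(x)
  g(x) = sinh(x)   ⇒   g'(x) = cosh(x)
  lim(x→0) f'(x)/g'(x) = lim(x→0) (sin(x))/(cosh(x))
  = 0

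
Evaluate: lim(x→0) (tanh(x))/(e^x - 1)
This is a 0/0 indeterminate form.

Apply L'Hôpital's rule: differentiate numerator and denominator separately.
  f(x) = tanh(x)   ⇒   f'(x) = 1 - tanh(x)^2
  g(x) = e^(x) - 1   ⇒   g'(x) = e^(x)
  lim(x→0) f'(x)/g'(x) = lim(x→0) (1 - tanh(x)^2)/(e^(x))
  = 1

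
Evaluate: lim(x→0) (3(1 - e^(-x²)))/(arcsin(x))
This is a 0/0 indeterminate form.

Apply L'Hôpital's rule: differentiate numerator and denominator separately.
  f(x) = 3 - 3·e^(-x^2)   ⇒   f'(x) = 6·x·e^(-x^2)
  g(x) = asin(x)   ⇒   g'(x) = 1/sqrt(1 - x^2)
  lim(x→0) f'(x)/g'(x) = lim(x→0) (6·x·e^(-x^2))/(1/sqrt(1 - x^2))
  = 0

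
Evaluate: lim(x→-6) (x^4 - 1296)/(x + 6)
This is a standard limit.

Factor or rationalize the expression:
  lim(x→-6) (x^4 - 1296)/(x + 6) = -864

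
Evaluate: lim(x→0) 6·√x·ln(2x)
This is a 0·∞ indeterminate form.

Rewrite 0·∞ as a quotient (0/0 or ∞/∞ form), then apply L'Hôpital's rule:
  lim(x→0) 6·√x·ln(2x) = 0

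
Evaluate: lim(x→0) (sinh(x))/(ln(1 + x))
This is a 0/0 indeterminate form.

Apply L'Hôpital's rule: differentiate numerator and denominator separately.
  f(x) = sinh(x)   ⇒   f'(x) = cosh(x)
  g(x) = ln(x + 1)   ⇒   g'(x) = 1/(x + 1)
  lim(x→0) f'(x)/g'(x) = lim(x→0) (cosh(x))/(1/(x + 1))
  = 1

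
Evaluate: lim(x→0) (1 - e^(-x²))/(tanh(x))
This is a 0/0 indeterminate form.

Apply L'Hôpital's rule: differentiate numerator and denominator separately.
  f(x) = 1 - e^(-x^2)   ⇒   f'(x) = 2·x·e^(-x^2)
  g(x) = tanh(x)   ⇒   g'(x) = 1 - tanh(x)^2
  lim(x→0) f'(x)/g'(x) = lim(x→0) (2·x·e^(-x^2))/(1 - tanh(x)^2)
  = 0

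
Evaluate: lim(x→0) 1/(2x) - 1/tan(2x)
This is an ∞-∞ indeterminate form.

Combine fractions or rationalize to convert ∞-∞ to 0/0 form:
  lim(x→0) 1/(2x) - 1/tan(2x) = 0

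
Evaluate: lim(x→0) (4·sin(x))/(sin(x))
This is a 0/0 indeterminate form.

Apply L'Hôpital's rule: differentiate numerator and denominator separately.
  f(x) = 4·sin(x)   ⇒   f'(x) = 4·cos(x)
  g(x) = sin(x)   ⇒   g'(x) = cos(x)
  lim(x→0) f'(x)/g'(x) = lim(x→0) (4·cos(x))/(cos(x))
  = 4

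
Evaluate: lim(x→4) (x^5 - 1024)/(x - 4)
This is a standard limit.

Factor or rationalize the expression:
  lim(x→4) (x^5 - 1024)/(x - 4) = 1280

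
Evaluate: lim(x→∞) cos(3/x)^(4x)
This is an exponential indeterminate form.

For exponential indeterminate forms, take the natural log:
  Let L = lim(x→∞) cos(3/x)^(4x)
  Then ln(L) = lim(x→∞) [exponent × ln(base)]
  Evaluate using L'Hôpital or standard limits, then exponentiate.
  L = 1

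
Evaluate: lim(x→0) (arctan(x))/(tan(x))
This is a 0/0 indeterminate form.

Apply L'Hôpital's rule: differentiate numerator and denominator separately.
  f(x) = atan(x)   ⇒   f'(x) = 1/(x^2 + 1)
  g(x) = tan(x)   ⇒   g'(x) = tan(x)^2 + 1
  lim(x→0) f'(x)/g'(x) = lim(x→0) (1/(x^2 + 1))/(tan(x)^2 + 1)
  = 1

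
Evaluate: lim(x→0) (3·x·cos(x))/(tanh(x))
This is a 0/0 indeterminate form.

Apply L'Hôpital's rule: differentiate numerator and denominator separately.
  f(x) = 3·x·cos(x)   ⇒   f'(x) = -3·x·sin(x) + 3·cos(x)
  g(x) = tanh(x)   ⇒   g'(x) = 1 - tanh(x)^2
  lim(x→0) f'(x)/g'(x) = lim(x→0) (-3·x·sin(x) + 3·cos(x))/(1 - tanh(x)^2)
  = 3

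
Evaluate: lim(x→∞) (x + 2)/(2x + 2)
This is an ∞/∞ indeterminate form.

Apply L'Hôpital's rule: differentiate numerator and denominator separately.
  f(x) = x + 2   ⇒   f'(x) = 1
  g(x) = 2·x + 2   ⇒   g'(x) = 2
  lim(x→∞) f'(x)/g'(x) = lim(x→∞) (1)/(2)
  = 1/2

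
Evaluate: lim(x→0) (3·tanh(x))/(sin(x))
This is a 0/0 indeterminate form.

Apply L'Hôpital's rule: differentiate numerator and denominator separately.
  f(x) = 3·tanh(x)   ⇒   f'(x) = 3 - 3·tanh(x)^2
  g(x) = sin(x)   ⇒   g'(x) = cos(x)
  lim(x→0) f'(x)/g'(x) = lim(x→0) (3 - 3·tanh(x)^2)/(cos(x))
  = 3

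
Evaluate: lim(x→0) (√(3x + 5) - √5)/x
This is a standard limit.

Factor or rationalize the expression:
  lim(x→0) (√(3x + 5) - √5)/x = 3·sqrt(5)/10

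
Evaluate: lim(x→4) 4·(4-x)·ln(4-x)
This is a 0·∞ indeterminate form.

Rewrite 0·∞ as a quotient (0/0 or ∞/∞ form), then apply L'Hôpital's rule:
  lim(x→4) 4·(4-x)·ln(4-x) = 0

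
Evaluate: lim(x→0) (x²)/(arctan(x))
This is a 0/0 indeterminate form.

Apply L'Hôpital's rule: differentiate numerator and denominator separately.
  f(x) = x^2   ⇒   f'(x) = 2·x
  g(x) = atan(x)   ⇒   g'(x) = 1/(x^2 + 1)
  lim(x→0) f'(x)/g'(x) = lim(x→0) (2·x)/(1/(x^2 + 1))
  = 0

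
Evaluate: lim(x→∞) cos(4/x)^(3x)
This is an exponential indeterminate form.

For exponential indeterminate forms, take the natural log:
  Let L = lim(x→∞) cos(4/x)^(3x)
  Then ln(L) = lim(x→∞) [exponent × ln(base)]
  Evaluate using L'Hôpital or standard limits, then exponentiate.
  L = 1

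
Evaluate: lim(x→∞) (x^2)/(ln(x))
This is an ∞/∞ indeterminate form.

Apply L'Hôpital's rule: differentiate numerator and denominator separately.
  f(x) = x^2   ⇒   f'(x) = 2·x
  g(x) = ln(x)   ⇒   g'(x) = 1/x
  lim(x→∞) f'(x)/g'(x) = lim(x→∞) (2·x)/(1/x)
  = ∞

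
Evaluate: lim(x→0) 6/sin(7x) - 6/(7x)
This is an ∞-∞ indeterminate form.

Combine fractions or rationalize to convert ∞-∞ to 0/0 form:
  lim(x→0) 6/sin(7x) - 6/(7x) = 0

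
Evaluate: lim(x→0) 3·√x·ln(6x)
This is a 0·∞ indeterminate form.

Rewrite 0·∞ as a quotient (0/0 or ∞/∞ form), then apply L'Hôpital's rule:
  lim(x→0) 3·√x·ln(6x) = 0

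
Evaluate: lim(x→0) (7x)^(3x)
This is an exponential indeterminate form.

For exponential indeterminate forms, take the natural log:
  Let L = lim(x→0) (7x)^(3x)
  Then ln(L) = lim(x→0) [exponent × ln(base)]
  Evaluate using L'Hôpital or standard limits, then exponentiate.
  L = 1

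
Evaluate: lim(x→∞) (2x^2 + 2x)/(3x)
This is an ∞/∞ indeterminate form.

Apply L'Hôpital's rule: differentiate numerator and denominator separately.
  f(x) = 2·x^2 + 2·x   ⇒   f'(x) = 4·x + 2
  g(x) = 3·x   ⇒   g'(x) = 3
  lim(x→∞) f'(x)/g'(x) = lim(x→∞) (4·x + 2)/(3)
  = ∞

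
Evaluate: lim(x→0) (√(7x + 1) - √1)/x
This is a standard limit.

Factor or rationalize the expression:
  lim(x→0) (√(7x + 1) - √1)/x = 7/2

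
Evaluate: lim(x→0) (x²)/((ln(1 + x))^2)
This is a 0/0 indeterminate form.

Apply L'Hôpital's rule: differentiate numerator and denominator separately.
  f(x) = x^2   ⇒   f'(x) = 2·x
  g(x) = ln(x + 1)^2   ⇒   g'(x) = 2·ln(x + 1)/(x + 1)
  lim(x→0) f'(x)/g'(x) = lim(x→0) (2·x)/(2·ln(x + 1)/(x + 1))
  = 1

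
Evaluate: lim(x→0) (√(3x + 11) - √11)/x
This is a standard limit.

Factor or rationalize the expression:
  lim(x→0) (√(3x + 11) - √11)/x = 3·sqrt(11)/22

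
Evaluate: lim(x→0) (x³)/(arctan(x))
This is a 0/0 indeterminate form.

Apply L'Hôpital's rule: differentiate numerator and denominator separately.
  f(x) = x^3   ⇒   f'(x) = 3·x^2
  g(x) = atan(x)   ⇒   g'(x) = 1/(x^2 + 1)
  lim(x→0) f'(x)/g'(x) = lim(x→0) (3·x^2)/(1/(x^2 + 1))
  = 0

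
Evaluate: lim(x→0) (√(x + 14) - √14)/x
This is a standard limit.

Factor or rationalize the expression:
  lim(x→0) (√(x + 14) - √14)/x = sqrt(14)/28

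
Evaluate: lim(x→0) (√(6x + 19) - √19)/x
This is a standard limit.

Factor or rationalize the expression:
  lim(x→0) (√(6x + 19) - √19)/x = 3·sqrt(19)/19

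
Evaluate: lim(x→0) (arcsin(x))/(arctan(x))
This is a 0/0 indeterminate form.

Apply L'Hôpital's rule: differentiate numerator and denominator separately.
  f(x) = asin(x)   ⇒   f'(x) = 1/sqrt(1 - x^2)
  g(x) = atan(x)   ⇒   g'(x) = 1/(x^2 + 1)
  lim(x→0) f'(x)/g'(x) = lim(x→0) (1/sqrt(1 - x^2))/(1/(x^2 + 1))
  = 1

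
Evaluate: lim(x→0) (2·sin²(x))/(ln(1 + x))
This is a 0/0 indeterminate form.

Apply L'Hôpital's rule: differentiate numerator and denominator separately.
  f(x) = 2·sin(x)^2   ⇒   f'(x) = 4·sin(x)·cos(x)
  g(x) = ln(x + 1)   ⇒   g'(x) = 1/(x + 1)
  lim(x→0) f'(x)/g'(x) = lim(x→0) (4·sin(x)·cos(x))/(1/(x + 1))
  = 0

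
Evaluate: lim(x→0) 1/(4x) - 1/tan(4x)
This is an ∞-∞ indeterminate form.

Combine fractions or rationalize to convert ∞-∞ to 0/0 form:
  lim(x→0) 1/(4x) - 1/tan(4x) = 0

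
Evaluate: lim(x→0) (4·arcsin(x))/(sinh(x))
This is a 0/0 indeterminate form.

Apply L'Hôpital's rule: differentiate numerator and denominator separately.
  f(x) = 4·asin(x)   ⇒   f'(x) = 4/sqrt(1 - x^2)
  g(x) = sinh(x)   ⇒   g'(x) = cosh(x)
  lim(x→0) f'(x)/g'(x) = lim(x→0) (4/sqrt(1 - x^2))/(cosh(x))
  = 4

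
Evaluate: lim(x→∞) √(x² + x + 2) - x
This is an ∞-∞ indeterminate form.

Combine fractions or rationalize to convert ∞-∞ to 0/0 form:
  lim(x→∞) √(x² + x + 2) - x = 1/2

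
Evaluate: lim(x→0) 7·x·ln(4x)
This is a 0·∞ indeterminate form.

Rewrite 0·∞ as a quotient (0/0 or ∞/∞ form), then apply L'Hôpital's rule:
  lim(x→0) 7·x·ln(4x) = 0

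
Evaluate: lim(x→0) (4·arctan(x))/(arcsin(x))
This is a 0/0 indeterminate form.

Apply L'Hôpital's rule: differentiate numerator and denominator separately.
  f(x) = 4·atan(x)   ⇒   f'(x) = 4/(x^2 + 1)
  g(x) = asin(x)   ⇒   g'(x) = 1/sqrt(1 - x^2)
  lim(x→0) f'(x)/g'(x) = lim(x→0) (4/(x^2 + 1))/(1/sqrt(1 - x^2))
  = 4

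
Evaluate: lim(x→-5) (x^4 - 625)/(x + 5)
This is a standard limit.

Factor or rationalize the expression:
  lim(x→-5) (x^4 - 625)/(x + 5) = -500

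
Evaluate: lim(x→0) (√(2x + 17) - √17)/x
This is a standard limit.

Factor or rationalize the expression:
  lim(x→0) (√(2x + 17) - √17)/x = sqrt(17)/17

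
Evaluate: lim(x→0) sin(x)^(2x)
This is an exponential indeterminate form.

For exponential indeterminate forms, take the natural log:
  Let L = lim(x→0) sin(x)^(2x)
  Then ln(L) = lim(x→0) [exponent × ln(base)]
  Evaluate using L'Hôpital or standard limits, then exponentiate.
  L = 1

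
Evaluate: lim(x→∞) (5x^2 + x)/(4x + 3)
This is an ∞/∞ indeterminate form.

Apply L'Hôpital's rule: differentiate numerator and denominator separately.
  f(x) = 5·x^2 + x   ⇒   f'(x) = 10·x + 1
  g(x) = 4·x + 3   ⇒   g'(x) = 4
  lim(x→∞) f'(x)/g'(x) = lim(x→∞) (10·x + 1)/(4)
  = ∞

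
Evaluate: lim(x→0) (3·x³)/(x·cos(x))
This is a 0/0 indeterminate form.

Apply L'Hôpital's rule: differentiate numerator and denominator separately.
  f(x) = 3·x^3   ⇒   f'(x) = 9·x^2
  g(x) = x·cos(x)   ⇒   g'(x) = -x·sin(x) + cos(x)
  lim(x→0) f'(x)/g'(x) = lim(x→0) (9·x^2)/(-x·sin(x) + cos(x))
  = 0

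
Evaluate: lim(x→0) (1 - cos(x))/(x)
This is a 0/0 indeterminate form.

Apply L'Hôpital's rule: differentiate numerator and denominator separately.
  f(x) = 1 - cos(x)   ⇒   f'(x) = sin(x)
  g(x) = x   ⇒   g'(x) = 1
  lim(x→0) f'(x)/g'(x) = lim(x→0) (sin(x))/(1)
  = 0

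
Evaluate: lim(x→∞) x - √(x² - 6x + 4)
This is an ∞-∞ indeterminate form.

Combine fractions or rationalize to convert ∞-∞ to 0/0 form:
  lim(x→∞) x - √(x² - 6x + 4) = 3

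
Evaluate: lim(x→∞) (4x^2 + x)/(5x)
This is an ∞/∞ indeterminate form.

Apply L'Hôpital's rule: differentiate numerator and denominator separately.
  f(x) = 4·x^2 + x   ⇒   f'(x) = 8·x + 1
  g(x) = 5·x   ⇒   g'(x) = 5
  lim(x→∞) f'(x)/g'(x) = lim(x→∞) (8·x + 1)/(5)
  = ∞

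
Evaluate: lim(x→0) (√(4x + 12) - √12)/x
This is a standard limit.

Factor or rationalize the expression:
  lim(x→0) (√(4x + 12) - √12)/x = sqrt(3)/3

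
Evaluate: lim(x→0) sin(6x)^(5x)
This is an exponential indeterminate form.

For exponential indeterminate forms, take the natural log:
  Let L = lim(x→0) sin(6x)^(5x)
  Then ln(L) = lim(x→0) [exponent × ln(base)]
  Evaluate using L'Hôpital or standard limits, then exponentiate.
  L = 1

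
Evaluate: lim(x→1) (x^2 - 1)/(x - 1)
This is a standard limit.

Factor or rationalize the expression:
  lim(x→1) (x^2 - 1)/(x - 1) = 2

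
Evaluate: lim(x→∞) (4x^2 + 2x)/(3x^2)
This is an ∞/∞ indeterminate form.

Apply L'Hôpital's rule: differentiate numerator and denominator separately.
  f(x) = 4·x^2 + 2·x   ⇒   f'(x) = 8·x + 2
  g(x) = 3·x^2   ⇒   g'(x) = 6·x
  lim(x→∞) f'(x)/g'(x) = lim(x→∞) (8·x + 2)/(6·x)
  = 4/3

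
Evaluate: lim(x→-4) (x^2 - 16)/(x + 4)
This is a standard limit.

Factor or rationalize the expression:
  lim(x→-4) (x^2 - 16)/(x + 4) = -8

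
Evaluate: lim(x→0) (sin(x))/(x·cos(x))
This is a 0/0 indeterminate form.

Apply L'Hôpital's rule: differentiate numerator and denominator separately.
  f(x) = sin(x)   ⇒   f'(x) = cos(x)
  g(x) = x·cos(x)   ⇒   g'(x) = -x·sin(x) + cos(x)
  lim(x→0) f'(x)/g'(x) = lim(x→0) (cos(x))/(-x·sin(x) + cos(x))
  = 1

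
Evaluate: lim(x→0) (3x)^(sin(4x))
This is an exponential indeterminate form.

For exponential indeterminate forms, take the natural log:
  Let L = lim(x→0) (3x)^(sin(4x))
  Then ln(L) = lim(x→0) [exponent × ln(base)]
  Evaluate using L'Hôpital or standard limits, then exponentiate.
  L = 1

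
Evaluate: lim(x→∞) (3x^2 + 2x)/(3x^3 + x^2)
This is an ∞/∞ indeterminate form.

Apply L'Hôpital's rule: differentiate numerator and denominator separately.
  f(x) = 3·x^2 + 2·x   ⇒   f'(x) = 6·x + 2
  g(x) = 3·x^3 + x^2   ⇒   g'(x) = 9·x^2 + 2·x
  lim(x→∞) f'(x)/g'(x) = lim(x→∞) (6·x + 2)/(9·x^2 + 2·x)
  = 0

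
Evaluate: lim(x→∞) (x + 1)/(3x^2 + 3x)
This is an ∞/∞ indeterminate form.

Apply L'Hôpital's rule: differentiate numerator and denominator separately.
  f(x) = x + 1   ⇒   f'(x) = 1
  g(x) = 3·x^2 + 3·x   ⇒   g'(x) = 6·x + 3
  lim(x→∞) f'(x)/g'(x) = lim(x→∞) (1)/(6·x + 3)
  = 0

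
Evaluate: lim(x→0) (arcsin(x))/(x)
This is a 0/0 indeterminate form.

Apply L'Hôpital's rule: differentiate numerator and denominator separately.
  f(x) = asin(x)   ⇒   f'(x) = 1/sqrt(1 - x^2)
  g(x) = x   ⇒   g'(x) = 1
  lim(x→0) f'(x)/g'(x) = lim(x→0) (1/sqrt(1 - x^2))/(1)
  = 1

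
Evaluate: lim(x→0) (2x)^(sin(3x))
This is an exponential indeterminate form.

For exponential indeterminate forms, take the natural log:
  Let L = lim(x→0) (2x)^(sin(3x))
  Then ln(L) = lim(x→0) [exponent × ln(base)]
  Evaluate using L'Hôpital or standard limits, then exponentiate.
  L = 1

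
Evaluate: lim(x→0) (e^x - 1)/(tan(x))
This is a 0/0 indeterminate form.

Apply L'Hôpital's rule: differentiate numerator and denominator separately.
  f(x) = e^(x) - 1   ⇒   f'(x) = e^(x)
  g(x) = tan(x)   ⇒   g'(x) = tan(x)^2 + 1
  lim(x→0) f'(x)/g'(x) = lim(x→0) (e^(x))/(tan(x)^2 + 1)
  = 1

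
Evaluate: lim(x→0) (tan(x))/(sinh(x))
This is a 0/0 indeterminate form.

Apply L'Hôpital's rule: differentiate numerator and denominator separately.
  f(x) = tan(x)   ⇒   f'(x) = tan(x)^2 + 1
  g(x) = sinh(x)   ⇒   g'(x) = cosh(x)
  lim(x→0) f'(x)/g'(x) = lim(x→0) (tan(x)^2 + 1)/(cosh(x))
  = 1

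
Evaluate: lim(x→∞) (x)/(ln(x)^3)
This is an ∞/∞ indeterminate form.

Apply L'Hôpital's rule: differentiate numerator and denominator separately.
  f(x) = x   ⇒   f'(x) = 1
  g(x) = ln(x)^3   ⇒   g'(x) = 3·ln(x)^2/x
  lim(x→∞) f'(x)/g'(x) = lim(x→∞) (1)/(3·ln(x)^2/x)
  = ∞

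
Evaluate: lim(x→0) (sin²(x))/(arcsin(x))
This is a 0/0 indeterminate form.

Apply L'Hôpital's rule: differentiate numerator and denominator separately.
  f(x) = sin(x)^2   ⇒   f'(x) = 2·sin(x)·cos(x)
  g(x) = asin(x)   ⇒   g'(x) = 1/sqrt(1 - x^2)
  lim(x→0) f'(x)/g'(x) = lim(x→0) (2·sin(x)·cos(x))/(1/sqrt(1 - x^2))
  = 0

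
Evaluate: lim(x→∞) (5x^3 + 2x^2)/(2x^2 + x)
This is an ∞/∞ indeterminate form.

Apply L'Hôpital's rule: differentiate numerator and denominator separately.
  f(x) = 5·x^3 + 2·x^2   ⇒   f'(x) = 15·x^2 + 4·x
  g(x) = 2·x^2 + x   ⇒   g'(x) = 4·x + 1
  lim(x→∞) f'(x)/g'(x) = lim(x→∞) (15·x^2 + 4·x)/(4·x + 1)
  = ∞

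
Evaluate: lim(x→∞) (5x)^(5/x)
This is an exponential indeterminate form.

For exponential indeterminate forms, take the natural log:
  Let L = lim(x→∞) (5x)^(5/x)
  Then ln(L) = lim(x→∞) [exponent × ln(base)]
  Evaluate using L'Hôpital or standard limits, then exponentiate.
  L = 1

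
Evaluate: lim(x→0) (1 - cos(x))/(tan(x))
This is a 0/0 indeterminate form.

Apply L'Hôpital's rule: differentiate numerator and denominator separately.
  f(x) = 1 - cos(x)   ⇒   f'(x) = sin(x)
  g(x) = tan(x)   ⇒   g'(x) = tan(x)^2 + 1
  lim(x→0) f'(x)/g'(x) = lim(x→0) (sin(x))/(tan(x)^2 + 1)
  = 0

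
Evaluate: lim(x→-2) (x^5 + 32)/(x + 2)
This is a standard limit.

Factor or rationalize the expression:
  lim(x→-2) (x^5 + 32)/(x + 2) = 80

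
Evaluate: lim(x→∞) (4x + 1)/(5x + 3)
This is an ∞/∞ indeterminate form.

Apply L'Hôpital's rule: differentiate numerator and denominator separately.
  f(x) = 4·x + 1   ⇒   f'(x) = 4
  g(x) = 5·x + 3   ⇒   g'(x) = 5
  lim(x→∞) f'(x)/g'(x) = lim(x→∞) (4)/(5)
  = 4/5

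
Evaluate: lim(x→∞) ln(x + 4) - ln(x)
This is an ∞-∞ indeterminate form.

Combine fractions or rationalize to convert ∞-∞ to 0/0 form:
  lim(x→∞) ln(x + 4) - ln(x) = 0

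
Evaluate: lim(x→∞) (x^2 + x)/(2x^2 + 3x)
This is an ∞/∞ indeterminate form.

Apply L'Hôpital's rule: differentiate numerator and denominator separately.
  f(x) = x^2 + x   ⇒   f'(x) = 2·x + 1
  g(x) = 2·x^2 + 3·x   ⇒   g'(x) = 4·x + 3
  lim(x→∞) f'(x)/g'(x) = lim(x→∞) (2·x + 1)/(4·x + 3)
  = 1/2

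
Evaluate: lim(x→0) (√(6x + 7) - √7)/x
This is a standard limit.

Factor or rationalize the expression:
  lim(x→0) (√(6x + 7) - √7)/x = 3·sqrt(7)/7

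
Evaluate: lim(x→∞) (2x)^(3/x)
This is an exponential indeterminate form.

For exponential indeterminate forms, take the natural log:
  Let L = lim(x→∞) (2x)^(3/x)
  Then ln(L) = lim(x→∞) [exponent × ln(base)]
  Evaluate using L'Hôpital or standard limits, then exponentiate.
  L = 1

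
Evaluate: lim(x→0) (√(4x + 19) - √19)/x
This is a standard limit.

Factor or rationalize the expression:
  lim(x→0) (√(4x + 19) - √19)/x = 2·sqrt(19)/19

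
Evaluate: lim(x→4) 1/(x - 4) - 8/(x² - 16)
This is an ∞-∞ indeterminate form.

Combine fractions or rationalize to convert ∞-∞ to 0/0 form:
  lim(x→4) 1/(x - 4) - 8/(x² - 16) = 1/8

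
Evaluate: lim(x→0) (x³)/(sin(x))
This is a 0/0 indeterminate form.

Apply L'Hôpital's rule: differentiate numerator and denominator separately.
  f(x) = x^3   ⇒   f'(x) = 3·x^2
  g(x) = sin(x)   ⇒   g'(x) = cos(x)
  lim(x→0) f'(x)/g'(x) = lim(x→0) (3·x^2)/(cos(x))
  = 0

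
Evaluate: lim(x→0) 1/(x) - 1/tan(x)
This is an ∞-∞ indeterminate form.

Combine fractions or rationalize to convert ∞-∞ to 0/0 form:
  lim(x→0) 1/(x) - 1/tan(x) = 0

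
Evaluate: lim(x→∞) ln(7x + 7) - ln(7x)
This is an ∞-∞ indeterminate form.

Combine fractions or rationalize to convert ∞-∞ to 0/0 form:
  lim(x→∞) ln(7x + 7) - ln(7x) = 0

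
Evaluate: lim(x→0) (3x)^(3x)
This is an exponential indeterminate form.

For exponential indeterminate forms, take the natural log:
  Let L = lim(x→0) (3x)^(3x)
  Then ln(L) = lim(x→0) [exponent × ln(base)]
  Evaluate using L'Hôpital or standard limits, then exponentiate.
  L = 1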